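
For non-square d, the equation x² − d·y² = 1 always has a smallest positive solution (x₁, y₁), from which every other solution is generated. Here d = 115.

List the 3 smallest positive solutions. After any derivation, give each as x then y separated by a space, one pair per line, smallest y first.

1126 105
2535751 236460
5710510126 532507815

√115 = [10; 1,2,1,1,1,1,1,2,1,20, …], period ℓ=10 (even) → k=9
step 0: (10, 1)  from 10·(1,0) + (0,1)
…
step 2: (32, 3)  from 2·(11,1) + (10,1)
…
step 4: (75, 7)  from 1·(43,4) + (32,3)
…
step 6: (193, 18)  from 1·(118,11) + (75,7)
…
step 8: (815, 76)  from 2·(311,29) + (193,18)
step 9: (1126, 105)  from 1·(815,76) + (311,29)
(x₁, y₁) = (1126, 105);  1126² − 115·105² = 1 ✓
(1126+105√115)^2 = 2535751 + 236460√115
(1126+105√115)^3 = 5710510126 + 532507815√115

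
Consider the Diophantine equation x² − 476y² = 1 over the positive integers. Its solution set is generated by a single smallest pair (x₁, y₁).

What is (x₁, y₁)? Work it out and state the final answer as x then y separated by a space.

28799 1320

√476 = [21; 1,4,2,10,2,4,1,42, …], period ℓ=8 (even) → k=7
a_0=21:  p_0=21·1+0=21,  q_0=21·0+1=1
a_1=1:  p_1=1·21+1=22,  q_1=1·1+0=1
…
a_6=4:  p_6=4·5258+2509=23541,  q_6=4·241+115=1079
a_7=1:  p_7=1·23541+5258=28799,  q_7=1·1079+241=1320
(x₁, y₁) = (28799, 1320);  28799² − 476·1320² = 1 ✓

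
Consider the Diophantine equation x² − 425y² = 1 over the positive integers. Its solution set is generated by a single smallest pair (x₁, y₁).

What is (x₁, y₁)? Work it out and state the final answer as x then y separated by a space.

√425 → a₀=20, period (1,1,1,1,1,1,40); ℓ=7 odd so k=13
k=0  a_k=20  p_k/q_k = 20/1
…
k=2  a_k=1  p_k/q_k = 41/2
…
k=6  a_k=1  p_k/q_k = 268/13
k=7  a_k=40  p_k/q_k = 10885/528
…
k=9  a_k=1  p_k/q_k = 22038/1069
k=10  a_k=1  p_k/q_k = 33191/1610
k=11  a_k=1  p_k/q_k = 55229/2679
k=12  a_k=1  p_k/q_k = 88420/4289
k=13  a_k=1  p_k/q_k = 143649/6968
→ (143649, 6968).  Check: 143649²=20635035201, 425·6968²=20635035200, difference 1.

143649 6968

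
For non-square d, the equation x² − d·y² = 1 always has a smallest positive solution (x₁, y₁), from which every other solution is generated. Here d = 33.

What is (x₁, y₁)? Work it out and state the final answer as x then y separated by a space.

d=33: √d = [5; 1,2,1,10] (ℓ=4, even), read p_3/q_3
step 0: (5, 1)  from 5·(1,0) + (0,1)
…
step 2: (17, 3)  from 2·(6,1) + (5,1)
step 3: (23, 4)  from 1·(17,3) + (6,1)
fundamental: x₁=23, y₁=4  (since 529 − 33·16 = 1)

23 4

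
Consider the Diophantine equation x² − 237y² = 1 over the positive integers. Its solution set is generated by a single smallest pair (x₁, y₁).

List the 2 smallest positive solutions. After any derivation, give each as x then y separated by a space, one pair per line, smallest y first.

228151 14820
104105757601 6762395640

√237 → a₀=15, period (2,1,1,7,10,7,1,1,2,30); ℓ=10 even so k=9
a_0=15:  p_0=15·1+0=15,  q_0=15·0+1=1
a_1=2:  p_1=2·15+1=31,  q_1=2·1+0=2
…
a_3=1:  p_3=1·46+31=77,  q_3=1·3+2=5
…
a_6=7:  p_6=7·5927+585=42074,  q_6=7·385+38=2733
a_7=1:  p_7=1·42074+5927=48001,  q_7=1·2733+385=3118
a_8=1:  p_8=1·48001+42074=90075,  q_8=1·3118+2733=5851
a_9=2:  p_9=2·90075+48001=228151,  q_9=2·5851+3118=14820
(x₁, y₁) = (228151, 14820);  228151² − 237·14820² = 1 ✓
(x_2, y_2) = (228151·228151 + 237·14820·14820, 228151·14820 + 14820·228151) = (104105757601, 6762395640)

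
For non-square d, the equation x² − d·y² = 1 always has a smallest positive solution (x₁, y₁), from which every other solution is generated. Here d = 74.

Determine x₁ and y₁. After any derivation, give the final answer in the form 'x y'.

√74 → a₀=8, period (1,1,1,1,16); ℓ=5 odd so k=9
step 0: (8, 1)  from 8·(1,0) + (0,1)
step 1: (9, 1)  from 1·(8,1) + (1,0)
step 2: (17, 2)  from 1·(9,1) + (8,1)
step 3: (26, 3)  from 1·(17,2) + (9,1)
step 4: (43, 5)  from 1·(26,3) + (17,2)
…
step 8: (2228, 259)  from 1·(1471,171) + (757,88)
step 9: (3699, 430)  from 1·(2228,259) + (1471,171)
→ (3699, 430).  Check: 3699²=13682601, 74·430²=13682600, difference 1.

3699 430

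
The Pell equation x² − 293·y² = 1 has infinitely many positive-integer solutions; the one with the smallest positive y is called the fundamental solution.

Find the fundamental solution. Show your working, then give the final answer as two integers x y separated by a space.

√293 → a₀=17, period (8,1,1,8,34); ℓ=5 odd so k=9
a_0=17:  p_0=17·1+0=17,  q_0=17·0+1=1
a_1=8:  p_1=8·17+1=137,  q_1=8·1+0=8
a_2=1:  p_2=1·137+17=154,  q_2=1·8+1=9
…
a_5=34:  p_5=34·2482+291=84679,  q_5=34·145+17=4947
a_6=8:  p_6=8·84679+2482=679914,  q_6=8·4947+145=39721
a_7=1:  p_7=1·679914+84679=764593,  q_7=1·39721+4947=44668
a_8=1:  p_8=1·764593+679914=1444507,  q_8=1·44668+39721=84389
a_9=8:  p_9=8·1444507+764593=12320649,  q_9=8·84389+44668=719780
fundamental: x₁=12320649, y₁=719780  (since 151798391781201 − 293·518083248400 = 1)

12320649 719780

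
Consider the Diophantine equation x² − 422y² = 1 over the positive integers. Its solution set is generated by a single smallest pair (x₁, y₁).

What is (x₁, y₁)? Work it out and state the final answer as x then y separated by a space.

7022501 341850

d=422: √d = [20; 1,1,5,2,1,…,1,1,40] (ℓ=14, even), read p_13/q_13
step 0: (20, 1)  from 20·(1,0) + (0,1)
step 1: (21, 1)  from 1·(20,1) + (1,0)
step 2: (41, 2)  from 1·(21,1) + (20,1)
step 3: (226, 11)  from 5·(41,2) + (21,1)
…
step 5: (719, 35)  from 1·(493,24) + (226,11)
…
step 7: (53719, 2615)  from 20·(2650,129) + (719,35)
…
step 9: (217526, 10589)  from 1·(163807,7974) + (53719,2615)
…
step 11: (3211821, 156349)  from 5·(598859,29152) + (217526,10589)
step 12: (3810680, 185501)  from 1·(3211821,156349) + (598859,29152)
step 13: (7022501, 341850)  from 1·(3810680,185501) + (3211821,156349)
→ (7022501, 341850).  Check: 7022501²=49315520295001, 422·341850²=49315520295000, difference 1.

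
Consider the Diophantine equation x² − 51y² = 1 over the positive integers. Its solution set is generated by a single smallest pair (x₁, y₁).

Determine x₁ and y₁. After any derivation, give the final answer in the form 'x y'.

√51 → a₀=7, period (7,14); ℓ=2 even so k=1
a_0=7:  p_0=7·1+0=7,  q_0=7·0+1=1
a_1=7:  p_1=7·7+1=50,  q_1=7·1+0=7
(x₁, y₁) = (50, 7);  50² − 51·7² = 1 ✓

50 7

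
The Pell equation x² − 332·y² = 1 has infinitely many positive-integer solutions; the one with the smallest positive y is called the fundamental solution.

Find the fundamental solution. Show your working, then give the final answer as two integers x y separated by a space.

13447 738

√332 = [18; 4,1,1,8,1,1,4,36, …], period ℓ=8 (even) → k=7
a_0=18:  p_0=18·1+0=18,  q_0=18·0+1=1
…
a_3=1:  p_3=1·91+73=164,  q_3=1·5+4=9
a_4=8:  p_4=8·164+91=1403,  q_4=8·9+5=77
a_5=1:  p_5=1·1403+164=1567,  q_5=1·77+9=86
a_6=1:  p_6=1·1567+1403=2970,  q_6=1·86+77=163
a_7=4:  p_7=4·2970+1567=13447,  q_7=4·163+86=738
fundamental: x₁=13447, y₁=738  (since 180821809 − 332·544644 = 1)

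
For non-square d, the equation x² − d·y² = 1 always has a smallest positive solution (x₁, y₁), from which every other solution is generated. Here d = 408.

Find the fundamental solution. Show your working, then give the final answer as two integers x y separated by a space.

101 5

d=408: √d = [20; 5,40] (ℓ=2, even), read p_1/q_1
i=0: a=20 ⇒ p=20, q=1
i=1: a=5 ⇒ p=101, q=5
fundamental: x₁=101, y₁=5  (since 10201 − 408·25 = 1)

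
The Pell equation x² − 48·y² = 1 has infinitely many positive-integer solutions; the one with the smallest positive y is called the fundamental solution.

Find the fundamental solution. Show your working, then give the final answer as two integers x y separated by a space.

7 1

[6; 1,12] for √48; ℓ=2 ⇒ convergent index 1
i=0: a=6 ⇒ p=6, q=1
i=1: a=1 ⇒ p=7, q=1
fundamental: x₁=7, y₁=1  (since 49 − 48·1 = 1)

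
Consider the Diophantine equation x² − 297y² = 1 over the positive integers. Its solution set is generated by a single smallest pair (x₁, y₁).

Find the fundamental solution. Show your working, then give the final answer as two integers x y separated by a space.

[17; 4,3,1,1,2,1,1,3,4,34] for √297; ℓ=10 ⇒ convergent index 9
k=0  a_k=17  p_k/q_k = 17/1
…
k=6  a_k=1  p_k/q_k = 1844/107
k=7  a_k=1  p_k/q_k = 3171/184
k=8  a_k=3  p_k/q_k = 11357/659
k=9  a_k=4  p_k/q_k = 48599/2820
fundamental: x₁=48599, y₁=2820  (since 2361862801 − 297·7952400 = 1)

48599 2820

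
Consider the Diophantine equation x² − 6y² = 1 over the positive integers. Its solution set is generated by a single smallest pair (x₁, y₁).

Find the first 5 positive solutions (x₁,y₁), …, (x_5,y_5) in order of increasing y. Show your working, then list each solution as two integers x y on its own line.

5 2
49 20
485 198
4801 1960
47525 19402

√6 = [2; 2,4, …], period ℓ=2 (even) → k=1
a_0=2:  p_0=2·1+0=2,  q_0=2·0+1=1
a_1=2:  p_1=2·2+1=5,  q_1=2·1+0=2
→ (5, 2).  Check: 5²=25, 6·2²=24, difference 1.
(x_2, y_2) = (5·5 + 6·2·2, 5·2 + 2·5) = (49, 20)
(x_3, y_3) = (5·49 + 6·2·20, 5·20 + 2·49) = (485, 198)
(x_4, y_4) = (5·485 + 6·2·198, 5·198 + 2·485) = (4801, 1960)
(x_5, y_5) = (5·4801 + 6·2·1960, 5·1960 + 2·4801) = (47525, 19402)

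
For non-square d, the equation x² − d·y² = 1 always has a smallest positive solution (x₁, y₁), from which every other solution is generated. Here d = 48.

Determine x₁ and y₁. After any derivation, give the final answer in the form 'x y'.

7 1

√48 → a₀=6, period (1,12); ℓ=2 even so k=1
step 0: (6, 1)  from 6·(1,0) + (0,1)
step 1: (7, 1)  from 1·(6,1) + (1,0)
fundamental: x₁=7, y₁=1  (since 49 − 48·1 = 1)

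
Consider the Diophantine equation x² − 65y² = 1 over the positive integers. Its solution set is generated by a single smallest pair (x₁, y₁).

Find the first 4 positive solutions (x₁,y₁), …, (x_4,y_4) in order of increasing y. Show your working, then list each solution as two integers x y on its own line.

√65 → a₀=8, period (16); ℓ=1 odd so k=1
i=0: a=8 ⇒ p=8, q=1
i=1: a=16 ⇒ p=129, q=16
→ (129, 16).  Check: 129²=16641, 65·16²=16640, difference 1.
k=2:  x_2 = 129·129+65·16·16 = 33281,  y_2 = 129·16+16·129 = 4128
k=3:  x_3 = 129·33281+65·16·4128 = 8586369,  y_3 = 129·4128+16·33281 = 1065008
k=4:  x_4 = 129·8586369+65·16·1065008 = 2215249921,  y_4 = 129·1065008+16·8586369 = 274767936

129 16
33281 4128
8586369 1065008
2215249921 274767936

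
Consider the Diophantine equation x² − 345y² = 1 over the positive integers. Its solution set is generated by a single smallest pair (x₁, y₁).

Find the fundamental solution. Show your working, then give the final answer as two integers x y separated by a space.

√345 → a₀=18, period (1,1,2,1,6,1,2,1,1,36); ℓ=10 even so k=9
i=0: a=18 ⇒ p=18, q=1
i=1: a=1 ⇒ p=19, q=1
i=2: a=1 ⇒ p=37, q=2
i=3: a=2 ⇒ p=93, q=5
…
i=5: a=6 ⇒ p=873, q=47
i=6: a=1 ⇒ p=1003, q=54
…
i=8: a=1 ⇒ p=3882, q=209
i=9: a=1 ⇒ p=6761, q=364
(x₁, y₁) = (6761, 364);  6761² − 345·364² = 1 ✓

6761 364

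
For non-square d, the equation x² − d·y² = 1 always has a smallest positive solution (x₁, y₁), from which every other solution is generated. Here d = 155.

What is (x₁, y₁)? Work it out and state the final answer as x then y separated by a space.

[12; 2,4,2,24] for √155; ℓ=4 ⇒ convergent index 3
i=0: a=12 ⇒ p=12, q=1
i=1: a=2 ⇒ p=25, q=2
i=2: a=4 ⇒ p=112, q=9
i=3: a=2 ⇒ p=249, q=20
→ (249, 20).  Check: 249²=62001, 155·20²=62000, difference 1.

249 20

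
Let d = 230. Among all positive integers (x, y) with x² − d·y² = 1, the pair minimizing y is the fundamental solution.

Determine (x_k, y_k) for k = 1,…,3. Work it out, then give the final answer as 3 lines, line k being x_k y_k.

91 6
16561 1092
3014011 198738

[15; 6,30] for √230; ℓ=2 ⇒ convergent index 1
k=0  a_k=15  p_k/q_k = 15/1
k=1  a_k=6  p_k/q_k = 91/6
→ (91, 6).  Check: 91²=8281, 230·6²=8280, difference 1.
n=2: (91,6)∘(91,6) = (91·91+230·6·6, 91·6+6·91) = (16561,1092)
n=3: (16561,1092)∘(91,6) = (91·16561+230·6·1092, 91·1092+6·16561) = (3014011,198738)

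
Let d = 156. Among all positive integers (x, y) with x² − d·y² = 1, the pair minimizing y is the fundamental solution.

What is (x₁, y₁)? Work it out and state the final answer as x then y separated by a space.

√156 → a₀=12, period (2,24); ℓ=2 even so k=1
i=0: a=12 ⇒ p=12, q=1
i=1: a=2 ⇒ p=25, q=2
(x₁, y₁) = (25, 2);  25² − 156·2² = 1 ✓

25 2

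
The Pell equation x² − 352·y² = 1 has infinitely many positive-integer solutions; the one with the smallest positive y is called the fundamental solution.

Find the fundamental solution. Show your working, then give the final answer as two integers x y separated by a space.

77617 4137

[18; 1,3,5,9,5,3,1,36] for √352; ℓ=8 ⇒ convergent index 7
k=0  a_k=18  p_k/q_k = 18/1
k=1  a_k=1  p_k/q_k = 19/1
k=2  a_k=3  p_k/q_k = 75/4
k=3  a_k=5  p_k/q_k = 394/21
…
k=5  a_k=5  p_k/q_k = 18499/986
k=6  a_k=3  p_k/q_k = 59118/3151
k=7  a_k=1  p_k/q_k = 77617/4137
(x₁, y₁) = (77617, 4137);  77617² − 352·4137² = 1 ✓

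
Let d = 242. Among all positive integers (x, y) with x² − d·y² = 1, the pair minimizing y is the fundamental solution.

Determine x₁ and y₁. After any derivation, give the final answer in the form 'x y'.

[15; 1,1,3,1,14,1,3,1,1,30] for √242; ℓ=10 ⇒ convergent index 9
a_0=15:  p_0=15·1+0=15,  q_0=15·0+1=1
…
a_3=3:  p_3=3·31+16=109,  q_3=3·2+1=7
…
a_6=1:  p_6=1·2069+140=2209,  q_6=1·133+9=142
…
a_8=1:  p_8=1·8696+2209=10905,  q_8=1·559+142=701
a_9=1:  p_9=1·10905+8696=19601,  q_9=1·701+559=1260
→ (19601, 1260).  Check: 19601²=384199201, 242·1260²=384199200, difference 1.

19601 1260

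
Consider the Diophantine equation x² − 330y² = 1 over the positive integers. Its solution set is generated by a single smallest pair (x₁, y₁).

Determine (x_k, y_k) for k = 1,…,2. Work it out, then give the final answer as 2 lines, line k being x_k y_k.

√330 → a₀=18, period (6,36); ℓ=2 even so k=1
a_0=18:  p_0=18·1+0=18,  q_0=18·0+1=1
a_1=6:  p_1=6·18+1=109,  q_1=6·1+0=6
→ (109, 6).  Check: 109²=11881, 330·6²=11880, difference 1.
(109+6√330)^2 = 23761 + 1308√330

109 6
23761 1308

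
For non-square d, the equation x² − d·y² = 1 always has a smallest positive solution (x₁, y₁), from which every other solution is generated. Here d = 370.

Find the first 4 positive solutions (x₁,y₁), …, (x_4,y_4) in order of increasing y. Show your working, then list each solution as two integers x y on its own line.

213859 11118
91471343761 4755368724
39123940210553539 2033956799880714
16734013458886067250241 869959934526623861928

[19; 4,4,38] for √370; ℓ=3 ⇒ convergent index 5
k=0  a_k=19  p_k/q_k = 19/1
k=1  a_k=4  p_k/q_k = 77/4
…
k=4  a_k=4  p_k/q_k = 50339/2617
k=5  a_k=4  p_k/q_k = 213859/11118
(x₁, y₁) = (213859, 11118);  213859² − 370·11118² = 1 ✓
(213859+11118√370)^2 = 91471343761 + 4755368724√370
(213859+11118√370)^3 = 39123940210553539 + 2033956799880714√370
(213859+11118√370)^4 = 16734013458886067250241 + 869959934526623861928√370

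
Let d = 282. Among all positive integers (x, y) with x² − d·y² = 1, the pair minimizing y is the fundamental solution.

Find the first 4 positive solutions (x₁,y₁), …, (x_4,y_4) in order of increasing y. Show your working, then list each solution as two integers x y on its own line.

2351 140
11054401 658280
51977791151 3095232420
244399562937601 14553782180560

√282 → a₀=16, period (1,3,1,4,1,3,1,32); ℓ=8 even so k=7
a_0=16:  p_0=16·1+0=16,  q_0=16·0+1=1
a_1=1:  p_1=1·16+1=17,  q_1=1·1+0=1
a_2=3:  p_2=3·17+16=67,  q_2=3·1+1=4
a_3=1:  p_3=1·67+17=84,  q_3=1·4+1=5
…
a_6=3:  p_6=3·487+403=1864,  q_6=3·29+24=111
a_7=1:  p_7=1·1864+487=2351,  q_7=1·111+29=140
fundamental: x₁=2351, y₁=140  (since 5527201 − 282·19600 = 1)
n=2: (2351,140)∘(2351,140) = (2351·2351+282·140·140, 2351·140+140·2351) = (11054401,658280)
n=3: (11054401,658280)∘(2351,140) = (2351·11054401+282·140·658280, 2351·658280+140·11054401) = (51977791151,3095232420)
n=4: (51977791151,3095232420)∘(2351,140) = (2351·51977791151+282·140·3095232420, 2351·3095232420+140·51977791151) = (244399562937601,14553782180560)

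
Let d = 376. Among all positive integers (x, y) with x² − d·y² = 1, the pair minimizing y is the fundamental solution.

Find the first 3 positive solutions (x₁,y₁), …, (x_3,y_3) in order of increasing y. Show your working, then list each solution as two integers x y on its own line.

d=376: √d = [19; 2,1,1,3,1,…,1,2,38] (ℓ=16, even), read p_15/q_15
k=0  a_k=19  p_k/q_k = 19/1
…
k=2  a_k=1  p_k/q_k = 58/3
k=3  a_k=1  p_k/q_k = 97/5
k=4  a_k=3  p_k/q_k = 349/18
…
k=7  a_k=2  p_k/q_k = 2928/151
k=8  a_k=4  p_k/q_k = 12953/668
k=9  a_k=2  p_k/q_k = 28834/1487
k=10  a_k=2  p_k/q_k = 70621/3642
k=11  a_k=1  p_k/q_k = 99455/5129
k=12  a_k=3  p_k/q_k = 368986/19029
…
k=14  a_k=1  p_k/q_k = 837427/43187
k=15  a_k=2  p_k/q_k = 2143295/110532
(x₁, y₁) = (2143295, 110532);  2143295² − 376·110532² = 1 ✓
(2143295+110532√376)^2 = 9187426914049 + 473805365880√376
(2143295+110532√376)^3 = 39382732335491159615 + 2031009343327438668√376

2143295 110532
9187426914049 473805365880
39382732335491159615 2031009343327438668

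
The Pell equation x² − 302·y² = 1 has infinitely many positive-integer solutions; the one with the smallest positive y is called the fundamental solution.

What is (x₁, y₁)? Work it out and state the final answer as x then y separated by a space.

√302 = [17; 2,1,1,1,4,…,1,2,34, …], period ℓ=16 (even) → k=15
a_0=17:  p_0=17·1+0=17,  q_0=17·0+1=1
a_1=2:  p_1=2·17+1=35,  q_1=2·1+0=2
…
a_4=1:  p_4=1·87+52=139,  q_4=1·5+3=8
…
a_7=1:  p_7=1·1425+643=2068,  q_7=1·82+37=119
…
a_10=2:  p_10=2·36581+34513=107675,  q_10=2·2105+1986=6196
…
a_14=1:  p_14=1·1042237+574956=1617193,  q_14=1·59974+33085=93059
a_15=2:  p_15=2·1617193+1042237=4276623,  q_15=2·93059+59974=246092
fundamental: x₁=4276623, y₁=246092  (since 18289504284129 − 302·60561272464 = 1)

4276623 246092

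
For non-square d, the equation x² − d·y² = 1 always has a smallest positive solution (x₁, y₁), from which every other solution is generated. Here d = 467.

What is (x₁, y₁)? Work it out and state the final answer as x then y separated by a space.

1625626 75225

[21; 1,1,1,1,3,…,1,1,42] for √467; ℓ=14 ⇒ convergent index 13
step 0: (21, 1)  from 21·(1,0) + (0,1)
…
step 2: (43, 2)  from 1·(22,1) + (21,1)
…
step 7: (27164, 1257)  from 21·(1275,59) + (389,18)
…
step 9: (275465, 12747)  from 3·(82767,3830) + (27164,1257)
…
step 12: (991929, 45901)  from 1·(633697,29324) + (358232,16577)
step 13: (1625626, 75225)  from 1·(991929,45901) + (633697,29324)
→ (1625626, 75225).  Check: 1625626²=2642659891876, 467·75225²=2642659891875, difference 1.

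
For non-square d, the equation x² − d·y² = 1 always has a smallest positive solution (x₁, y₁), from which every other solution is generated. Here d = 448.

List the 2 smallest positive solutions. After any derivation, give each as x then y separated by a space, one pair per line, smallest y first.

127 6
32257 1524

d=448: √d = [21; 6,42] (ℓ=2, even), read p_1/q_1
step 0: (21, 1)  from 21·(1,0) + (0,1)
step 1: (127, 6)  from 6·(21,1) + (1,0)
(x₁, y₁) = (127, 6);  127² − 448·6² = 1 ✓
n=2: (127,6)∘(127,6) = (127·127+448·6·6, 127·6+6·127) = (32257,1524)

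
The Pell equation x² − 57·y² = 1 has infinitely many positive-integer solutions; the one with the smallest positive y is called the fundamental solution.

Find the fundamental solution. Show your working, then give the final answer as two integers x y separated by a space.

d=57: √d = [7; 1,1,4,1,1,14] (ℓ=6, even), read p_5/q_5
k=0  a_k=7  p_k/q_k = 7/1
k=1  a_k=1  p_k/q_k = 8/1
k=2  a_k=1  p_k/q_k = 15/2
…
k=4  a_k=1  p_k/q_k = 83/11
k=5  a_k=1  p_k/q_k = 151/20
→ (151, 20).  Check: 151²=22801, 57·20²=22800, difference 1.

151 20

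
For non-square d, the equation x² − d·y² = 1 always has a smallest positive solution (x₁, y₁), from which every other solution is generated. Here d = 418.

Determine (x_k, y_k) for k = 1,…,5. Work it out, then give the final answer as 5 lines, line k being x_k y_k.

[20; 2,4,20,4,2,40] for √418; ℓ=6 ⇒ convergent index 5
i=0: a=20 ⇒ p=20, q=1
…
i=4: a=4 ⇒ p=15068, q=737
i=5: a=2 ⇒ p=33857, q=1656
→ (33857, 1656).  Check: 33857²=1146296449, 418·1656²=1146296448, difference 1.
(33857+1656√418)^2 = 2292592897 + 112134384√418
(33857+1656√418)^3 = 155240635393601 + 7593067676520√418
(33857+1656√418)^4 = 10511964382749705217 + 514156984535740896√418
(33857+1656√418)^5 = 711807156058272903670337 + 34815626043260091355224√418

33857 1656
2292592897 112134384
155240635393601 7593067676520
10511964382749705217 514156984535740896
711807156058272903670337 34815626043260091355224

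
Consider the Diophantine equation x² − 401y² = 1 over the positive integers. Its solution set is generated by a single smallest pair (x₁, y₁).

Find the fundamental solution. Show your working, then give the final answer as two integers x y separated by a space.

d=401: √d = [20; 40] (ℓ=1, odd), read p_1/q_1
k=0  a_k=20  p_k/q_k = 20/1
k=1  a_k=40  p_k/q_k = 801/40
fundamental: x₁=801, y₁=40  (since 641601 − 401·1600 = 1)

801 40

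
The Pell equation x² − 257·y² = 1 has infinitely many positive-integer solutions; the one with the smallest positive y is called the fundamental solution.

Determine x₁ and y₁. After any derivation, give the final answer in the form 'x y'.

√257 → a₀=16, period (32); ℓ=1 odd so k=1
step 0: (16, 1)  from 16·(1,0) + (0,1)
step 1: (513, 32)  from 32·(16,1) + (1,0)
→ (513, 32).  Check: 513²=263169, 257·32²=263168, difference 1.

513 32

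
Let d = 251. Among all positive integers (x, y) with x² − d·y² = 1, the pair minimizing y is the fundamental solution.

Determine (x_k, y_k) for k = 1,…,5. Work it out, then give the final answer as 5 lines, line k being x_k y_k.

d=251: √d = [15; 1,5,2,1,2,…,5,1,30] (ℓ=14, even), read p_13/q_13
i=0: a=15 ⇒ p=15, q=1
…
i=2: a=5 ⇒ p=95, q=6
i=3: a=2 ⇒ p=206, q=13
i=4: a=1 ⇒ p=301, q=19
i=5: a=2 ⇒ p=808, q=51
i=6: a=2 ⇒ p=1917, q=121
…
i=10: a=1 ⇒ p=212692, q=13425
…
i=12: a=5 ⇒ p=3097857, q=195535
i=13: a=1 ⇒ p=3674890, q=231957
(x₁, y₁) = (3674890, 231957);  3674890² − 251·231957² = 1 ✓
k=2:  x_2 = 3674890·3674890+251·231957·231957 = 27009633024199,  y_2 = 3674890·231957+231957·3674890 = 1704832919460
k=3:  x_3 = 3674890·27009633024199+251·231957·1704832919460 = 198514860608593651330,  y_3 = 3674890·1704832919460+231957·27009633024199 = 12530146894788486843
k=4:  x_4 = 3674890·198514860608593651330+251·231957·12530146894788486843 = 1459040552203802437039183201,  y_4 = 3674890·12530146894788486843+231957·198514860608593651330 = 92093823044376819996025080
k=5:  x_5 = 3674890·1459040552203802437039183201+251·231957·92093823044376819996025080 = 10723627069776264560841239313394450,  y_5 = 3674890·92093823044376819996025080+231957·1459040552203802437039183201 = 676869338735087333923490423995557

3674890 231957
27009633024199 1704832919460
198514860608593651330 12530146894788486843
1459040552203802437039183201 92093823044376819996025080
10723627069776264560841239313394450 676869338735087333923490423995557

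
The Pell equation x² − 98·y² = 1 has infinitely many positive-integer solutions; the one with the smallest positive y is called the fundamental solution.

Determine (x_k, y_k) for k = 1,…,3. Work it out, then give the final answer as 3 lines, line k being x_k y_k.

99 10
19601 1980
3880899 392030

[9; 1,8,1,18] for √98; ℓ=4 ⇒ convergent index 3
i=0: a=9 ⇒ p=9, q=1
i=1: a=1 ⇒ p=10, q=1
i=2: a=8 ⇒ p=89, q=9
i=3: a=1 ⇒ p=99, q=10
(x₁, y₁) = (99, 10);  99² − 98·10² = 1 ✓
(99+10√98)^2 = 19601 + 1980√98
(99+10√98)^3 = 3880899 + 392030√98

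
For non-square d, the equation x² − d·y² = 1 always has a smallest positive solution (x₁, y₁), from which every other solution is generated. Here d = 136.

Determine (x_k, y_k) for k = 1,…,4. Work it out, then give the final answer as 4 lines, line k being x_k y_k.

[11; 1,1,1,22] for √136; ℓ=4 ⇒ convergent index 3
a_0=11:  p_0=11·1+0=11,  q_0=11·0+1=1
…
a_2=1:  p_2=1·12+11=23,  q_2=1·1+1=2
a_3=1:  p_3=1·23+12=35,  q_3=1·2+1=3
→ (35, 3).  Check: 35²=1225, 136·3²=1224, difference 1.
k=2:  x_2 = 35·35+136·3·3 = 2449,  y_2 = 35·3+3·35 = 210
k=3:  x_3 = 35·2449+136·3·210 = 171395,  y_3 = 35·210+3·2449 = 14697
k=4:  x_4 = 35·171395+136·3·14697 = 11995201,  y_4 = 35·14697+3·171395 = 1028580

35 3
2449 210
171395 14697
11995201 1028580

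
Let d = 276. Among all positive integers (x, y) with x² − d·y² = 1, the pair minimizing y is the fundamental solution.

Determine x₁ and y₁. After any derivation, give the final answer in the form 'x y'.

[16; 1,1,1,1,2,2,2,1,1,1,1,32] for √276; ℓ=12 ⇒ convergent index 11
i=0: a=16 ⇒ p=16, q=1
i=1: a=1 ⇒ p=17, q=1
…
i=6: a=2 ⇒ p=515, q=31
…
i=8: a=1 ⇒ p=1761, q=106
…
i=10: a=1 ⇒ p=4768, q=287
i=11: a=1 ⇒ p=7775, q=468
→ (7775, 468).  Check: 7775²=60450625, 276·468²=60450624, difference 1.

7775 468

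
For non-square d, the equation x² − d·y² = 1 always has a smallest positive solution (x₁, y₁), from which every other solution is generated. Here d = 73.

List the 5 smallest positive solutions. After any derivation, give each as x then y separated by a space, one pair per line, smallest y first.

2281249 267000
10408194000001 1218186966000
47487364308614281249 5557975596000801000
216661004683313632776000001 25358252540801244373932000
988515400545561595548925838281249 115696976500895037877980001335000

[8; 1,1,5,5,1,1,16] for √73; ℓ=7 ⇒ convergent index 13
step 0: (8, 1)  from 8·(1,0) + (0,1)
…
step 3: (94, 11)  from 5·(17,2) + (9,1)
step 4: (487, 57)  from 5·(94,11) + (17,2)
step 5: (581, 68)  from 1·(487,57) + (94,11)
…
step 7: (17669, 2068)  from 16·(1068,125) + (581,68)
step 8: (18737, 2193)  from 1·(17669,2068) + (1068,125)
step 9: (36406, 4261)  from 1·(18737,2193) + (17669,2068)
step 10: (200767, 23498)  from 5·(36406,4261) + (18737,2193)
step 11: (1040241, 121751)  from 5·(200767,23498) + (36406,4261)
step 12: (1241008, 145249)  from 1·(1040241,121751) + (200767,23498)
step 13: (2281249, 267000)  from 1·(1241008,145249) + (1040241,121751)
fundamental: x₁=2281249, y₁=267000  (since 5204097000001 − 73·71289000000 = 1)
n=2: (2281249,267000)∘(2281249,267000) = (2281249·2281249+73·267000·267000, 2281249·267000+267000·2281249) = (10408194000001,1218186966000)
n=3: (10408194000001,1218186966000)∘(2281249,267000) = (2281249·10408194000001+73·267000·1218186966000, 2281249·1218186966000+267000·10408194000001) = (47487364308614281249,5557975596000801000)
n=4: (47487364308614281249,5557975596000801000)∘(2281249,267000) = (2281249·47487364308614281249+73·267000·5557975596000801000, 2281249·5557975596000801000+267000·47487364308614281249) = (216661004683313632776000001,25358252540801244373932000)
n=5: (216661004683313632776000001,25358252540801244373932000)∘(2281249,267000) = (2281249·216661004683313632776000001+73·267000·25358252540801244373932000, 2281249·25358252540801244373932000+267000·216661004683313632776000001) = (988515400545561595548925838281249,115696976500895037877980001335000)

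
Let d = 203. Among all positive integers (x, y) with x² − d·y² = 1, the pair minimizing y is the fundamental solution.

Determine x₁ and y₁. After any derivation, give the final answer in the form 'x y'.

57 4

√203 = [14; 4,28, …], period ℓ=2 (even) → k=1
i=0: a=14 ⇒ p=14, q=1
i=1: a=4 ⇒ p=57, q=4
→ (57, 4).  Check: 57²=3249, 203·4²=3248, difference 1.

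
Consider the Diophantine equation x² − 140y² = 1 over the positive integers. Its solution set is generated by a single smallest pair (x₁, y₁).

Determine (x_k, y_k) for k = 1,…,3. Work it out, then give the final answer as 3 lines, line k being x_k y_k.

[11; 1,4,1,22] for √140; ℓ=4 ⇒ convergent index 3
step 0: (11, 1)  from 11·(1,0) + (0,1)
…
step 2: (59, 5)  from 4·(12,1) + (11,1)
step 3: (71, 6)  from 1·(59,5) + (12,1)
fundamental: x₁=71, y₁=6  (since 5041 − 140·36 = 1)
k=2:  x_2 = 71·71+140·6·6 = 10081,  y_2 = 71·6+6·71 = 852
k=3:  x_3 = 71·10081+140·6·852 = 1431431,  y_3 = 71·852+6·10081 = 120978

71 6
10081 852
1431431 120978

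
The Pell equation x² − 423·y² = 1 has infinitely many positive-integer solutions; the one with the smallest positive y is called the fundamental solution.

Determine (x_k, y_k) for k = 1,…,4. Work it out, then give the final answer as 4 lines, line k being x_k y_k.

4607 224
42448897 2063936
391124132351 19017106080
3603817713033217 175223613357184

√423 → a₀=20, period (1,1,3,4,3,1,1,40); ℓ=8 even so k=7
i=0: a=20 ⇒ p=20, q=1
…
i=6: a=1 ⇒ p=2612, q=127
i=7: a=1 ⇒ p=4607, q=224
→ (4607, 224).  Check: 4607²=21224449, 423·224²=21224448, difference 1.
n=2: (4607,224)∘(4607,224) = (4607·4607+423·224·224, 4607·224+224·4607) = (42448897,2063936)
n=3: (42448897,2063936)∘(4607,224) = (4607·42448897+423·224·2063936, 4607·2063936+224·42448897) = (391124132351,19017106080)
n=4: (391124132351,19017106080)∘(4607,224) = (4607·391124132351+423·224·19017106080, 4607·19017106080+224·391124132351) = (3603817713033217,175223613357184)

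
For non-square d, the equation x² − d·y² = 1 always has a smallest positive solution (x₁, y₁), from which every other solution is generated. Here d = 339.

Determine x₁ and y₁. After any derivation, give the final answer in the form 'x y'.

97970 5321

[18; 2,2,2,1,17,1,2,2,2,36] for √339; ℓ=10 ⇒ convergent index 9
a_0=18:  p_0=18·1+0=18,  q_0=18·0+1=1
a_1=2:  p_1=2·18+1=37,  q_1=2·1+0=2
a_2=2:  p_2=2·37+18=92,  q_2=2·2+1=5
a_3=2:  p_3=2·92+37=221,  q_3=2·5+2=12
a_4=1:  p_4=1·221+92=313,  q_4=1·12+5=17
a_5=17:  p_5=17·313+221=5542,  q_5=17·17+12=301
a_6=1:  p_6=1·5542+313=5855,  q_6=1·301+17=318
…
a_8=2:  p_8=2·17252+5855=40359,  q_8=2·937+318=2192
a_9=2:  p_9=2·40359+17252=97970,  q_9=2·2192+937=5321
fundamental: x₁=97970, y₁=5321  (since 9598120900 − 339·28313041 = 1)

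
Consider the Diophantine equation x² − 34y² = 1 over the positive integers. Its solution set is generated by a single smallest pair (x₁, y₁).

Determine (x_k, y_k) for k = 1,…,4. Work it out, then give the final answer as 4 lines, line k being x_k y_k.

35 6
2449 420
171395 29394
11995201 2057160

√34 → a₀=5, period (1,4,1,10); ℓ=4 even so k=3
a_0=5:  p_0=5·1+0=5,  q_0=5·0+1=1
…
a_2=4:  p_2=4·6+5=29,  q_2=4·1+1=5
a_3=1:  p_3=1·29+6=35,  q_3=1·5+1=6
fundamental: x₁=35, y₁=6  (since 1225 − 34·36 = 1)
k=2:  x_2 = 35·35+34·6·6 = 2449,  y_2 = 35·6+6·35 = 420
k=3:  x_3 = 35·2449+34·6·420 = 171395,  y_3 = 35·420+6·2449 = 29394
k=4:  x_4 = 35·171395+34·6·29394 = 11995201,  y_4 = 35·29394+6·171395 = 2057160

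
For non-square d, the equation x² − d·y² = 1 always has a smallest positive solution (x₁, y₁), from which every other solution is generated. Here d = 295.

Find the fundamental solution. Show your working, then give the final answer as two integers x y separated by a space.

√295 → a₀=17, period (5,1,2,3,2,6,2,3,2,1,5,34); ℓ=12 even so k=11
k=0  a_k=17  p_k/q_k = 17/1
k=1  a_k=5  p_k/q_k = 86/5
k=2  a_k=1  p_k/q_k = 103/6
k=3  a_k=2  p_k/q_k = 292/17
k=4  a_k=3  p_k/q_k = 979/57
…
k=6  a_k=6  p_k/q_k = 14479/843
k=7  a_k=2  p_k/q_k = 31208/1817
k=8  a_k=3  p_k/q_k = 108103/6294
k=9  a_k=2  p_k/q_k = 247414/14405
k=10  a_k=1  p_k/q_k = 355517/20699
k=11  a_k=5  p_k/q_k = 2024999/117900
→ (2024999, 117900).  Check: 2024999²=4100620950001, 295·117900²=4100620950000, difference 1.

2024999 117900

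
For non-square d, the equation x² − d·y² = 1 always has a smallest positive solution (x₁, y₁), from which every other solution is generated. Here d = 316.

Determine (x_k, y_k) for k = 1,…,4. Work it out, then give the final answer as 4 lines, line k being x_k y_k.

√316 = [17; 1,3,2,8,2,3,1,34, …], period ℓ=8 (even) → k=7
a_0=17:  p_0=17·1+0=17,  q_0=17·0+1=1
a_1=1:  p_1=1·17+1=18,  q_1=1·1+0=1
a_2=3:  p_2=3·18+17=71,  q_2=3·1+1=4
a_3=2:  p_3=2·71+18=160,  q_3=2·4+1=9
a_4=8:  p_4=8·160+71=1351,  q_4=8·9+4=76
a_5=2:  p_5=2·1351+160=2862,  q_5=2·76+9=161
a_6=3:  p_6=3·2862+1351=9937,  q_6=3·161+76=559
a_7=1:  p_7=1·9937+2862=12799,  q_7=1·559+161=720
→ (12799, 720).  Check: 12799²=163814401, 316·720²=163814400, difference 1.
n=2: (12799,720)∘(12799,720) = (12799·12799+316·720·720, 12799·720+720·12799) = (327628801,18430560)
n=3: (327628801,18430560)∘(12799,720) = (12799·327628801+316·720·18430560, 12799·18430560+720·327628801) = (8386642035199,471785474160)
n=4: (8386642035199,471785474160)∘(12799,720) = (12799·8386642035199+316·720·471785474160, 12799·471785474160+720·8386642035199) = (214681262489395201,12076764549117120)

12799 720
327628801 18430560
8386642035199 471785474160
214681262489395201 12076764549117120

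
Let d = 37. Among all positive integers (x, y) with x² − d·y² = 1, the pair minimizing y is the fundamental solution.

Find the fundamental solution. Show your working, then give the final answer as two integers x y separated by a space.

[6; 12] for √37; ℓ=1 ⇒ convergent index 1
step 0: (6, 1)  from 6·(1,0) + (0,1)
step 1: (73, 12)  from 12·(6,1) + (1,0)
(x₁, y₁) = (73, 12);  73² − 37·12² = 1 ✓

73 12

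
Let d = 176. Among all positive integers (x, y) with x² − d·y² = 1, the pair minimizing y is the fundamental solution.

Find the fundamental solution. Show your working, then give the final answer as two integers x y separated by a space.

199 15

[13; 3,1,3,26] for √176; ℓ=4 ⇒ convergent index 3
a_0=13:  p_0=13·1+0=13,  q_0=13·0+1=1
a_1=3:  p_1=3·13+1=40,  q_1=3·1+0=3
a_2=1:  p_2=1·40+13=53,  q_2=1·3+1=4
a_3=3:  p_3=3·53+40=199,  q_3=3·4+3=15
(x₁, y₁) = (199, 15);  199² − 176·15² = 1 ✓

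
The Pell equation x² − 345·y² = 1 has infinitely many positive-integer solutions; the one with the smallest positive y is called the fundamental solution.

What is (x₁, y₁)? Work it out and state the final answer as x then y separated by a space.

√345 = [18; 1,1,2,1,6,1,2,1,1,36, …], period ℓ=10 (even) → k=9
step 0: (18, 1)  from 18·(1,0) + (0,1)
…
step 2: (37, 2)  from 1·(19,1) + (18,1)
…
step 5: (873, 47)  from 6·(130,7) + (93,5)
…
step 7: (2879, 155)  from 2·(1003,54) + (873,47)
step 8: (3882, 209)  from 1·(2879,155) + (1003,54)
step 9: (6761, 364)  from 1·(3882,209) + (2879,155)
→ (6761, 364).  Check: 6761²=45711121, 345·364²=45711120, difference 1.

6761 364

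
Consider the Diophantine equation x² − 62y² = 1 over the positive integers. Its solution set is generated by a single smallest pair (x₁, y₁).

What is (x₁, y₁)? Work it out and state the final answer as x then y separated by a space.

√62 = [7; 1,6,1,14, …], period ℓ=4 (even) → k=3
i=0: a=7 ⇒ p=7, q=1
…
i=2: a=6 ⇒ p=55, q=7
i=3: a=1 ⇒ p=63, q=8
fundamental: x₁=63, y₁=8  (since 3969 − 62·64 = 1)

63 8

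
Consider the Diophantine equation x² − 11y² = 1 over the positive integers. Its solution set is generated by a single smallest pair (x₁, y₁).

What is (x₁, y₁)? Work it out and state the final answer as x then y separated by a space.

√11 → a₀=3, period (3,6); ℓ=2 even so k=1
a_0=3:  p_0=3·1+0=3,  q_0=3·0+1=1
a_1=3:  p_1=3·3+1=10,  q_1=3·1+0=3
(x₁, y₁) = (10, 3);  10² − 11·3² = 1 ✓

10 3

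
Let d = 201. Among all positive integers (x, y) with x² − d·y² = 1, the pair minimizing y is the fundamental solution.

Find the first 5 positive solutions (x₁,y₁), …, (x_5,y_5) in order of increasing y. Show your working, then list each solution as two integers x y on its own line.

515095 36332
530645718049 37428863080
546665912276384215 38558840456348868
563169756167477608732801 39722931849688611461840
580171851105627091828167877975 40922167162192151801416600732

√201 → a₀=14, period (5,1,1,1,2,…,1,5,28); ℓ=14 even so k=13
i=0: a=14 ⇒ p=14, q=1
i=1: a=5 ⇒ p=71, q=5
i=2: a=1 ⇒ p=85, q=6
…
i=5: a=2 ⇒ p=638, q=45
…
i=8: a=1 ⇒ p=8549, q=603
…
i=11: a=1 ⇒ p=58085, q=4097
i=12: a=1 ⇒ p=91402, q=6447
i=13: a=5 ⇒ p=515095, q=36332
(x₁, y₁) = (515095, 36332);  515095² − 201·36332² = 1 ✓
k=2:  x_2 = 515095·515095+201·36332·36332 = 530645718049,  y_2 = 515095·36332+36332·515095 = 37428863080
k=3:  x_3 = 515095·530645718049+201·36332·37428863080 = 546665912276384215,  y_3 = 515095·37428863080+36332·530645718049 = 38558840456348868
k=4:  x_4 = 515095·546665912276384215+201·36332·38558840456348868 = 563169756167477608732801,  y_4 = 515095·38558840456348868+36332·546665912276384215 = 39722931849688611461840
k=5:  x_5 = 515095·563169756167477608732801+201·36332·39722931849688611461840 = 580171851105627091828167877975,  y_5 = 515095·39722931849688611461840+36332·563169756167477608732801 = 40922167162192151801416600732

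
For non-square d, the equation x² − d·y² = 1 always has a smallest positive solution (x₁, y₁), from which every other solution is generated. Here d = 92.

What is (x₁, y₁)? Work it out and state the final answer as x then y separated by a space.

1151 120

d=92: √d = [9; 1,1,2,4,2,1,1,18] (ℓ=8, even), read p_7/q_7
step 0: (9, 1)  from 9·(1,0) + (0,1)
step 1: (10, 1)  from 1·(9,1) + (1,0)
step 2: (19, 2)  from 1·(10,1) + (9,1)
…
step 5: (470, 49)  from 2·(211,22) + (48,5)
step 6: (681, 71)  from 1·(470,49) + (211,22)
step 7: (1151, 120)  from 1·(681,71) + (470,49)
→ (1151, 120).  Check: 1151²=1324801, 92·120²=1324800, difference 1.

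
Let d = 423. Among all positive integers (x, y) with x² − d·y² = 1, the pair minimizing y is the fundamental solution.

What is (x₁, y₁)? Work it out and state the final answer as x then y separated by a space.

4607 224

√423 = [20; 1,1,3,4,3,1,1,40, …], period ℓ=8 (even) → k=7
k=0  a_k=20  p_k/q_k = 20/1
k=1  a_k=1  p_k/q_k = 21/1
k=2  a_k=1  p_k/q_k = 41/2
k=3  a_k=3  p_k/q_k = 144/7
k=4  a_k=4  p_k/q_k = 617/30
k=5  a_k=3  p_k/q_k = 1995/97
k=6  a_k=1  p_k/q_k = 2612/127
k=7  a_k=1  p_k/q_k = 4607/224
→ (4607, 224).  Check: 4607²=21224449, 423·224²=21224448, difference 1.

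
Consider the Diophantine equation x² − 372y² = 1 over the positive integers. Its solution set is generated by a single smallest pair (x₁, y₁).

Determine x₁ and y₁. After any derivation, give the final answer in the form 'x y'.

12151 630

[19; 3,2,12,2,3,38] for √372; ℓ=6 ⇒ convergent index 5
k=0  a_k=19  p_k/q_k = 19/1
k=1  a_k=3  p_k/q_k = 58/3
…
k=4  a_k=2  p_k/q_k = 3491/181
k=5  a_k=3  p_k/q_k = 12151/630
(x₁, y₁) = (12151, 630);  12151² − 372·630² = 1 ✓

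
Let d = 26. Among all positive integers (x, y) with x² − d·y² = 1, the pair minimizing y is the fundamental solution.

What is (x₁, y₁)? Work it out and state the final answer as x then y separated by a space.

51 10

√26 = [5; 10, …], period ℓ=1 (odd) → k=1
step 0: (5, 1)  from 5·(1,0) + (0,1)
step 1: (51, 10)  from 10·(5,1) + (1,0)
fundamental: x₁=51, y₁=10  (since 2601 − 26·100 = 1)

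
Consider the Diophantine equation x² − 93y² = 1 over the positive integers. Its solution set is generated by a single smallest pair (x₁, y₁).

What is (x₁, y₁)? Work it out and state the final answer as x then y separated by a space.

12151 1260

√93 = [9; 1,1,1,4,6,4,1,1,1,18, …], period ℓ=10 (even) → k=9
step 0: (9, 1)  from 9·(1,0) + (0,1)
…
step 5: (839, 87)  from 6·(135,14) + (29,3)
…
step 8: (7821, 811)  from 1·(4330,449) + (3491,362)
step 9: (12151, 1260)  from 1·(7821,811) + (4330,449)
→ (12151, 1260).  Check: 12151²=147646801, 93·1260²=147646800, difference 1.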